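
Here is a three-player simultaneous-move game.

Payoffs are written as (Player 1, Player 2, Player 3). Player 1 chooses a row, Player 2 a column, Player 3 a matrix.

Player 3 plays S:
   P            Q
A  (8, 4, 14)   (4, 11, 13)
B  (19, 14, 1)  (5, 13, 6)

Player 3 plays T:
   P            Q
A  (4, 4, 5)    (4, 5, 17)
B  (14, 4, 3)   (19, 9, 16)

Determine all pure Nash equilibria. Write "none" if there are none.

Pure NE: (B, Q, T)

(A, P, S): Player 1 can switch to B (8 → 19). Not NE.
(A, P, T): Player 1 can switch to B (4 → 14). Not NE.
(A, Q, S): Player 1 can switch to B (4 → 5). Not NE.
(A, Q, T): Player 1 can switch to B (4 → 19). Not NE.
(B, P, S): Player 3 can switch to T (1 → 3). Not NE.
(B, P, T): Player 2 can switch to Q (4 → 9). Not NE.
(B, Q, S): Player 2 can switch to P (13 → 14). Not NE.
(B, Q, T): Player 1 gets 19, best alternative 4; Player 2 gets 9, best alternative 4; Player 3 gets 16, best alternative 6. No profitable deviation — NE.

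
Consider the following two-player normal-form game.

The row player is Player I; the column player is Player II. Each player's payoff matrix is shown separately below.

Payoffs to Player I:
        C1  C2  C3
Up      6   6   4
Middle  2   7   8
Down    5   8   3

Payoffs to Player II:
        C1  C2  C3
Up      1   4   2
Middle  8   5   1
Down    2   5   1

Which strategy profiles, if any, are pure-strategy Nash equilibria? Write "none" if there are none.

The unique pure-strategy Nash equilibrium is (Down, C2).

For each player, find the best response to each opponent profile; mutual best responses are the pure NE.
Player I against C1: payoffs 6, 2, 5 → best response Up.
Player I against C2: payoffs 6, 7, 8 → best response Down.
Player I against C3: payoffs 4, 8, 3 → best response Middle.
Player II against Up: payoffs 1, 4, 2 → best response C2.
Player II against Middle: payoffs 8, 5, 1 → best response C1.
Player II against Down: payoffs 2, 5, 1 → best response C2.
Mutual best responses: (Down, C2).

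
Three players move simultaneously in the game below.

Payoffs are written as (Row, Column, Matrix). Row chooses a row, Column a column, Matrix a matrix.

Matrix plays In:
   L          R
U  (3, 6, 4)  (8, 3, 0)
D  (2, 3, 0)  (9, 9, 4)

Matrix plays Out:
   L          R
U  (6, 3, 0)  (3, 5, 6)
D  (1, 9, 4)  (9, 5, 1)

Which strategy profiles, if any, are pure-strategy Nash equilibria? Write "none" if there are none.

(U, L, In); (D, R, In)

Row against (L, In): payoffs 3, 2 → best response U.
Row against (L, Out): payoffs 6, 1 → best response U.
Row against (R, In): payoffs 8, 9 → best response D.
Row against (R, Out): payoffs 3, 9 → best response D.
Column against (U, In): payoffs 6, 3 → best response L.
Column against (U, Out): payoffs 3, 5 → best response R.
Column against (D, In): payoffs 3, 9 → best response R.
Column against (D, Out): payoffs 9, 5 → best response L.
Matrix against (U, L): payoffs 4, 0 → best response In.
Matrix against (U, R): payoffs 0, 6 → best response Out.
Matrix against (D, L): payoffs 0, 4 → best response Out.
Matrix against (D, R): payoffs 4, 1 → best response In.
Mutual best responses: (U, L, In); (D, R, In).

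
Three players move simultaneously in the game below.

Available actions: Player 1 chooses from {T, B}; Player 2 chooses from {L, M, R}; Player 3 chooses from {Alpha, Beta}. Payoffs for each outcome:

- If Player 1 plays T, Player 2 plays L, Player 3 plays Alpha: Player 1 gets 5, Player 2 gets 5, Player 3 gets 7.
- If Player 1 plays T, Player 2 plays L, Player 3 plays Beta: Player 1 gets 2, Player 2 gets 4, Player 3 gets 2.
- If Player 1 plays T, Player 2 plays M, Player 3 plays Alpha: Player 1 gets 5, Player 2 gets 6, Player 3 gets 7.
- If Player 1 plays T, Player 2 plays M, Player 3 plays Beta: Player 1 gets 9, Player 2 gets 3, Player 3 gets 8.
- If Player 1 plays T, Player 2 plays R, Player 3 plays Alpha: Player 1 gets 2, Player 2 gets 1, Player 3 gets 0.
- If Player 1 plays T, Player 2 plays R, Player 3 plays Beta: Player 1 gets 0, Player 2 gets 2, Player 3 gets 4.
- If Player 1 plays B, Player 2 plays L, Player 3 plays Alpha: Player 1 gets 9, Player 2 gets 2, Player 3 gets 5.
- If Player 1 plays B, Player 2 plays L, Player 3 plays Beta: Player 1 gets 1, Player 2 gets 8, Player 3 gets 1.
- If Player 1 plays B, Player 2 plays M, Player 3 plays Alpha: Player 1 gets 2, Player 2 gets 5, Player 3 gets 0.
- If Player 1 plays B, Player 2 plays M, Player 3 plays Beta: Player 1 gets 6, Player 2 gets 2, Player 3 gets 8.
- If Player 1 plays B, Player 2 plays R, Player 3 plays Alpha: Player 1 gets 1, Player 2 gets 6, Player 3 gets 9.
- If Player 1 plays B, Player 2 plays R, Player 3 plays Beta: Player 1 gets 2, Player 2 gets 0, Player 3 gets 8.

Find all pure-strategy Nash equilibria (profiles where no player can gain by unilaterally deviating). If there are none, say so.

(T, L, Alpha): Player 1 can switch to B (5 → 9). Not NE.
(T, L, Beta): Player 3 can switch to Alpha (2 → 7). Not NE.
(T, M, Alpha): Player 3 can switch to Beta (7 → 8). Not NE.
(T, M, Beta): Player 2 can switch to L (3 → 4). Not NE.
(T, R, Alpha): Player 2 can switch to L (1 → 5). Not NE.
(T, R, Beta): Player 1 can switch to B (0 → 2). Not NE.
(B, L, Alpha): Player 2 can switch to M (2 → 5). Not NE.
(B, L, Beta): Player 1 can switch to T (1 → 2). Not NE.
(The remaining 4 profiles each have a profitable deviation by the same check.)

There is no pure-strategy Nash equilibrium.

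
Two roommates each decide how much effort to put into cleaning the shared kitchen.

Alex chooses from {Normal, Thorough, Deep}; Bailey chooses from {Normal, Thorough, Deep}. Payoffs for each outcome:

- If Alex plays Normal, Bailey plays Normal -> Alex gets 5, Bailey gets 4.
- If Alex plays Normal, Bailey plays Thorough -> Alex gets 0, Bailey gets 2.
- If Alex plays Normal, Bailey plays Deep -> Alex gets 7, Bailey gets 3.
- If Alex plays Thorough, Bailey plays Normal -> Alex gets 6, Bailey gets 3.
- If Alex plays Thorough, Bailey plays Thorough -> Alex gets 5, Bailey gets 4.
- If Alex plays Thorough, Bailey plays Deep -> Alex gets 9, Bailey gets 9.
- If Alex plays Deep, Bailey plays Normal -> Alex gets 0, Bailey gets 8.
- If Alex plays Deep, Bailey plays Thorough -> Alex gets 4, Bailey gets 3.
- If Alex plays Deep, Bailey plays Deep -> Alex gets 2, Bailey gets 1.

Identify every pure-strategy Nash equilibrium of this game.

Pure NE: (Thorough, Deep)

(Normal, Normal): Alex can switch to Thorough (5 → 6). Not NE.
(Normal, Thorough): Alex can switch to Thorough (0 → 5). Not NE.
(Normal, Deep): Alex can switch to Thorough (7 → 9). Not NE.
(Thorough, Normal): Bailey can switch to Thorough (3 → 4). Not NE.
(Thorough, Thorough): Bailey can switch to Deep (4 → 9). Not NE.
(Thorough, Deep): Alex gets 9, best alternative 7; Bailey gets 9, best alternative 4. No profitable deviation — NE.
(Deep, Normal): Alex can switch to Normal (0 → 5). Not NE.
(Deep, Thorough): Alex can switch to Thorough (4 → 5). Not NE.
(Deep, Deep): Alex can switch to Normal (2 → 7). Not NE.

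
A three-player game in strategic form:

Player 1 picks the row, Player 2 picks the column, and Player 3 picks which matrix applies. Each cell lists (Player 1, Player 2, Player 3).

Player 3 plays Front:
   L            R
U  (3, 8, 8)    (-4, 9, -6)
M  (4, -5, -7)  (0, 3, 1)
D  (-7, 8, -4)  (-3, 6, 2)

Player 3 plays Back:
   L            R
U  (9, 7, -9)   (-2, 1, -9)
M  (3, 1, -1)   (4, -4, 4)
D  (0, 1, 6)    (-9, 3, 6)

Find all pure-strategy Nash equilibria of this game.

This game has no pure Nash equilibrium.

Player 1 against (L, Front): payoffs 3, 4, -7 → best response M.
Player 1 against (L, Back): payoffs 9, 3, 0 → best response U.
Player 1 against (R, Front): payoffs -4, 0, -3 → best response M.
Player 1 against (R, Back): payoffs -2, 4, -9 → best response M.
Player 2 against (U, Front): payoffs 8, 9 → best response R.
Player 2 against (U, Back): payoffs 7, 1 → best response L.
Player 2 against (M, Front): payoffs -5, 3 → best response R.
Player 2 against (M, Back): payoffs 1, -4 → best response L.
Player 2 against (D, Front): payoffs 8, 6 → best response L.
Player 2 against (D, Back): payoffs 1, 3 → best response R.
Player 3 against (U, L): payoffs 8, -9 → best response Front.
Player 3 against (U, R): payoffs -6, -9 → best response Front.
Player 3 against (M, L): payoffs -7, -1 → best response Back.
Player 3 against (M, R): payoffs 1, 4 → best response Back.
Player 3 against (D, L): payoffs -4, 6 → best response Back.
Player 3 against (D, R): payoffs 2, 6 → best response Back.
No profile is a mutual best response for all players.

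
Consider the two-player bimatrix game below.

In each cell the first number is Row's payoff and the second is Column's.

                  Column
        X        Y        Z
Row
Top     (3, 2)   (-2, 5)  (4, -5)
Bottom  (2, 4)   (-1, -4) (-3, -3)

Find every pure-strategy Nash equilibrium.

No pure-strategy Nash equilibrium.

(Top, X): Column can switch to Y (2 → 5). Not NE.
(Top, Y): Row can switch to Bottom (-2 → -1). Not NE.
(Top, Z): Column can switch to X (-5 → 2). Not NE.
(Bottom, X): Row can switch to Top (2 → 3). Not NE.
(Bottom, Y): Column can switch to X (-4 → 4). Not NE.
(Bottom, Z): Row can switch to Top (-3 → 4). Not NE.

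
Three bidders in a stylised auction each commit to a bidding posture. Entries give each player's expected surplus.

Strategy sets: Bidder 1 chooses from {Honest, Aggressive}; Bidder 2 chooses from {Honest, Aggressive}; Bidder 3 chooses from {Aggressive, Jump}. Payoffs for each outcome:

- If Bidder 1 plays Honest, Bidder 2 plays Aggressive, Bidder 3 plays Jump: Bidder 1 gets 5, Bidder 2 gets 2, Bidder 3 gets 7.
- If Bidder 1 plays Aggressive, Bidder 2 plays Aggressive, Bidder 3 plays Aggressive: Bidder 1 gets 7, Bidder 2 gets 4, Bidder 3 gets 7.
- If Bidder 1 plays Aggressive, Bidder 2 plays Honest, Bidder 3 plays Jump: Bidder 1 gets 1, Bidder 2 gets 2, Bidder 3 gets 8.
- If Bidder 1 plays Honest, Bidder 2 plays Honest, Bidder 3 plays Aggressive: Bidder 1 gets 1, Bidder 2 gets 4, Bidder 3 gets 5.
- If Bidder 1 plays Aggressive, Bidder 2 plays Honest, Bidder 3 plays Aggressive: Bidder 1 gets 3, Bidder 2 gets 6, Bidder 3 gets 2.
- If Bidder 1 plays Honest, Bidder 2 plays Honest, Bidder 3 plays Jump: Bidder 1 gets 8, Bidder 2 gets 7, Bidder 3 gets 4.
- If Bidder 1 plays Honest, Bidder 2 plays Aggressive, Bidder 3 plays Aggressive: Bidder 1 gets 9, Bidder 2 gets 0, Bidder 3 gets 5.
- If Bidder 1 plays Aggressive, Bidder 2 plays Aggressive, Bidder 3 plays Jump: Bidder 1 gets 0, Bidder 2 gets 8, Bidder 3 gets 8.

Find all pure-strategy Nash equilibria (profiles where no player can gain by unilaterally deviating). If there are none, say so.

none

(Honest, Honest, Aggressive): Bidder 1 can switch to Aggressive (1 → 3). Not NE.
(Honest, Honest, Jump): Bidder 3 can switch to Aggressive (4 → 5). Not NE.
(Honest, Aggressive, Aggressive): Bidder 2 can switch to Honest (0 → 4). Not NE.
(Honest, Aggressive, Jump): Bidder 2 can switch to Honest (2 → 7). Not NE.
(Aggressive, Honest, Aggressive): Bidder 3 can switch to Jump (2 → 8). Not NE.
(Aggressive, Honest, Jump): Bidder 1 can switch to Honest (1 → 8). Not NE.
(Aggressive, Aggressive, Aggressive): Bidder 1 can switch to Honest (7 → 9). Not NE.
(Aggressive, Aggressive, Jump): Bidder 1 can switch to Honest (0 → 5). Not NE.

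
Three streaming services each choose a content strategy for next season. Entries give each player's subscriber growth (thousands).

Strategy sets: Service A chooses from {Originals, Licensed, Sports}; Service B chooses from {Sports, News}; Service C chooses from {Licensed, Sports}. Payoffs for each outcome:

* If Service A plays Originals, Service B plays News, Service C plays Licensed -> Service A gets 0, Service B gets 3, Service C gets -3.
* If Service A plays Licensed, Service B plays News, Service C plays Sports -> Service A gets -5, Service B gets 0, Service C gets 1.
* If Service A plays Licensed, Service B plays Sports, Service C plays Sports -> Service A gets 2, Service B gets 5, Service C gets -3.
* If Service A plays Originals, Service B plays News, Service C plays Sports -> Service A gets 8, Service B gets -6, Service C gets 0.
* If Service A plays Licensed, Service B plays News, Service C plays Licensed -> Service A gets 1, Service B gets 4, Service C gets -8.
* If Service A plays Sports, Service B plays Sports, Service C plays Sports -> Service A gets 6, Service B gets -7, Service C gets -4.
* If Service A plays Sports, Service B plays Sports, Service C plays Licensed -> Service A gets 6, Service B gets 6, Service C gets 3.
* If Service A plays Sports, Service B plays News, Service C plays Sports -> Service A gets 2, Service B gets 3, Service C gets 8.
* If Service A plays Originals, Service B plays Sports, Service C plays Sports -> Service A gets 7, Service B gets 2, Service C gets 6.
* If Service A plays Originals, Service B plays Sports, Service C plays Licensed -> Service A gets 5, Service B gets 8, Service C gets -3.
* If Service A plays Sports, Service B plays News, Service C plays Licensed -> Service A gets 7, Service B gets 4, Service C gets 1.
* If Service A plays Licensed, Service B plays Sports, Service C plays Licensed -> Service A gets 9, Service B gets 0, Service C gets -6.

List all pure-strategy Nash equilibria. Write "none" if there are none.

Mark each player's best response to every combination of opponents' strategies; a profile where every player is best-responding is a pure Nash equilibrium.
Service A against (Sports, Licensed): payoffs 5, 9, 6 → best response Licensed.
Service A against (Sports, Sports): payoffs 7, 2, 6 → best response Originals.
Service A against (News, Licensed): payoffs 0, 1, 7 → best response Sports.
Service A against (News, Sports): payoffs 8, -5, 2 → best response Originals.
Service B against (Originals, Licensed): payoffs 8, 3 → best response Sports.
Service B against (Originals, Sports): payoffs 2, -6 → best response Sports.
Service B against (Licensed, Licensed): payoffs 0, 4 → best response News.
Service B against (Licensed, Sports): payoffs 5, 0 → best response Sports.
Service B against (Sports, Licensed): payoffs 6, 4 → best response Sports.
Service B against (Sports, Sports): payoffs -7, 3 → best response News.
Service C against (Originals, Sports): payoffs -3, 6 → best response Sports.
Service C against (Originals, News): payoffs -3, 0 → best response Sports.
Service C against (Licensed, Sports): payoffs -6, -3 → best response Sports.
Service C against (Licensed, News): payoffs -8, 1 → best response Sports.
Service C against (Sports, Sports): payoffs 3, -4 → best response Licensed.
Service C against (Sports, News): payoffs 1, 8 → best response Sports.
Mutual best responses: (Originals, Sports, Sports).

(Originals, Sports, Sports)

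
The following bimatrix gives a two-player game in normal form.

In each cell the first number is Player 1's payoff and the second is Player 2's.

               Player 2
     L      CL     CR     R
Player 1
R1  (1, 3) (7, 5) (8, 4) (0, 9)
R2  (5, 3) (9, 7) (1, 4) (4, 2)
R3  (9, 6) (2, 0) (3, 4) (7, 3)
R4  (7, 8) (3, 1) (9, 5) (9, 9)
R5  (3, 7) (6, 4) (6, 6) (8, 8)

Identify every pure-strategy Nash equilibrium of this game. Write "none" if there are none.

(R2, CL); (R3, L); (R4, R)

(R1, L): Player 1 can switch to R2 (1 → 5). Not NE.
(R1, CL): Player 1 can switch to R2 (7 → 9). Not NE.
(R1, CR): Player 1 can switch to R4 (8 → 9). Not NE.
(R1, R): Player 1 can switch to R2 (0 → 4). Not NE.
(R2, L): Player 1 can switch to R3 (5 → 9). Not NE.
(R2, CL): Player 1 gets 9, best alternative 7; Player 2 gets 7, best alternative 4. No profitable deviation — NE.
(R2, CR): Player 1 can switch to R1 (1 → 8). Not NE.
(R3, L): Player 1 gets 9, best alternative 7; Player 2 gets 6, best alternative 4. No profitable deviation — NE.
(R4, R): Player 1 gets 9, best alternative 8; Player 2 gets 9, best alternative 8. No profitable deviation — NE.
(The remaining 11 profiles each have a profitable deviation by the same check.)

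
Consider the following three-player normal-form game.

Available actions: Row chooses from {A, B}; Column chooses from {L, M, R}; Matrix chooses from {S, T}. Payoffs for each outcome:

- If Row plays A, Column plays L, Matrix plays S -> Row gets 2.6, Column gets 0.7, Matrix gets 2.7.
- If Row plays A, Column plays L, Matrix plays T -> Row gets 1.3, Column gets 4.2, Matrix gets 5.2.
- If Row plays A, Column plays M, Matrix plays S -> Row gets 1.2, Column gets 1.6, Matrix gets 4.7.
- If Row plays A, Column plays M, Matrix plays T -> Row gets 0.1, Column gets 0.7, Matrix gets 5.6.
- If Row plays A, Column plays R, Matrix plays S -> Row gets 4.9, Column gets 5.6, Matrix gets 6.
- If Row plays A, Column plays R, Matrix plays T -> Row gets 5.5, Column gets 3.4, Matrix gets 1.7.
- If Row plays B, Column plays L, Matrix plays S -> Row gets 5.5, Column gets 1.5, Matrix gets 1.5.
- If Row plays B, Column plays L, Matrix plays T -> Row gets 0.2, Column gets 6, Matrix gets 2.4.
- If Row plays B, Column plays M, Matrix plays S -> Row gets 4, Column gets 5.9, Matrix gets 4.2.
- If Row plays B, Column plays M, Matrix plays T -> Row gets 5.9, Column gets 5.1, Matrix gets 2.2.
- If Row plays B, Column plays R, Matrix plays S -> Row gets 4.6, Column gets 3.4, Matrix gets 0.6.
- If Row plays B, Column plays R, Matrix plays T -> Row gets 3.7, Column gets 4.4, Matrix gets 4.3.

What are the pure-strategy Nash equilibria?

Pure-strategy Nash equilibria: (A, L, T), (A, R, S), (B, M, S)

Row against (L, S): payoffs 2.6, 5.5 → best response B.
Row against (L, T): payoffs 1.3, 0.2 → best response A.
Row against (M, S): payoffs 1.2, 4 → best response B.
Row against (M, T): payoffs 0.1, 5.9 → best response B.
Row against (R, S): payoffs 4.9, 4.6 → best response A.
Row against (R, T): payoffs 5.5, 3.7 → best response A.
Column against (A, S): payoffs 0.7, 1.6, 5.6 → best response R.
Column against (A, T): payoffs 4.2, 0.7, 3.4 → best response L.
Column against (B, S): payoffs 1.5, 5.9, 3.4 → best response M.
Column against (B, T): payoffs 6, 5.1, 4.4 → best response L.
Matrix against (A, L): payoffs 2.7, 5.2 → best response T.
Matrix against (A, M): payoffs 4.7, 5.6 → best response T.
Matrix against (A, R): payoffs 6, 1.7 → best response S.
Matrix against (B, L): payoffs 1.5, 2.4 → best response T.
Matrix against (B, M): payoffs 4.2, 2.2 → best response S.
Matrix against (B, R): payoffs 0.6, 4.3 → best response T.
Mutual best responses: (A, L, T); (A, R, S); (B, M, S).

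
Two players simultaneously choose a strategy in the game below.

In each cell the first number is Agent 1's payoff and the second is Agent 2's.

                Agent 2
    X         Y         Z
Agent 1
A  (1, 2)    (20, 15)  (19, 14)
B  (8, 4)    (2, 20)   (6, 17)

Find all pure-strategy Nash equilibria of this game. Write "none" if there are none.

(A, X): Agent 1 can switch to B (1 → 8). Not NE.
(A, Y): Agent 1 gets 20, best alternative 2; Agent 2 gets 15, best alternative 14. No profitable deviation — NE.
(A, Z): Agent 2 can switch to Y (14 → 15). Not NE.
(B, X): Agent 2 can switch to Y (4 → 20). Not NE.
(B, Y): Agent 1 can switch to A (2 → 20). Not NE.
(B, Z): Agent 1 can switch to A (6 → 19). Not NE.

Pure NE: (A, Y)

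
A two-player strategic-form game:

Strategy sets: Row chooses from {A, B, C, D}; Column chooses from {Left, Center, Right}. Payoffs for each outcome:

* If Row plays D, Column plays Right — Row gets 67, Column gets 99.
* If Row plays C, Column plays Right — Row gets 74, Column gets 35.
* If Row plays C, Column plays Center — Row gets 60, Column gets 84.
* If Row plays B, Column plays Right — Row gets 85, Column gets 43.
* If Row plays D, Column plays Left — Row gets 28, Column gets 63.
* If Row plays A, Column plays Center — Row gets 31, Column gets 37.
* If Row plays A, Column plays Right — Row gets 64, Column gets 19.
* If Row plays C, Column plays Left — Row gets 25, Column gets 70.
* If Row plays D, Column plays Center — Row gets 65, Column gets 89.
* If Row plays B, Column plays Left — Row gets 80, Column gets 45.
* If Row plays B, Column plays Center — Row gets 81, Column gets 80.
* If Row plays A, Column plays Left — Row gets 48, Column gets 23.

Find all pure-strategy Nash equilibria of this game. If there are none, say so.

The unique pure-strategy Nash equilibrium is (B, Center).

Row against Left: payoffs 48, 80, 25, 28 → best response B.
Row against Center: payoffs 31, 81, 60, 65 → best response B.
Row against Right: payoffs 64, 85, 74, 67 → best response B.
Column against A: payoffs 23, 37, 19 → best response Center.
Column against B: payoffs 45, 80, 43 → best response Center.
Column against C: payoffs 70, 84, 35 → best response Center.
Column against D: payoffs 63, 89, 99 → best response Right.
Mutual best responses: (B, Center).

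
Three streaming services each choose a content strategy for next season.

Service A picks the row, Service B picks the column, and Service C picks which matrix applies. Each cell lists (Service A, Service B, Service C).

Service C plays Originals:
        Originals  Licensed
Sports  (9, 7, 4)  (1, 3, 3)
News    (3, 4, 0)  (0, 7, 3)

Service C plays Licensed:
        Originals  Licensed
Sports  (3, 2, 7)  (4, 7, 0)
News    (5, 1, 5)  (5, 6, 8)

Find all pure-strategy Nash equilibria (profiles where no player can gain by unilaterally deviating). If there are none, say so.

Mark each player's best response to every combination of opponents' strategies; a profile where every player is best-responding is a pure Nash equilibrium.
Service A against (Originals, Originals): payoffs 9, 3 → best response Sports.
Service A against (Originals, Licensed): payoffs 3, 5 → best response News.
Service A against (Licensed, Originals): payoffs 1, 0 → best response Sports.
Service A against (Licensed, Licensed): payoffs 4, 5 → best response News.
Service B against (Sports, Originals): payoffs 7, 3 → best response Originals.
Service B against (Sports, Licensed): payoffs 2, 7 → best response Licensed.
Service B against (News, Originals): payoffs 4, 7 → best response Licensed.
Service B against (News, Licensed): payoffs 1, 6 → best response Licensed.
Service C against (Sports, Originals): payoffs 4, 7 → best response Licensed.
Service C against (Sports, Licensed): payoffs 3, 0 → best response Originals.
Service C against (News, Originals): payoffs 0, 5 → best response Licensed.
Service C against (News, Licensed): payoffs 3, 8 → best response Licensed.
Mutual best responses: (News, Licensed, Licensed).

The unique pure-strategy Nash equilibrium is (News, Licensed, Licensed).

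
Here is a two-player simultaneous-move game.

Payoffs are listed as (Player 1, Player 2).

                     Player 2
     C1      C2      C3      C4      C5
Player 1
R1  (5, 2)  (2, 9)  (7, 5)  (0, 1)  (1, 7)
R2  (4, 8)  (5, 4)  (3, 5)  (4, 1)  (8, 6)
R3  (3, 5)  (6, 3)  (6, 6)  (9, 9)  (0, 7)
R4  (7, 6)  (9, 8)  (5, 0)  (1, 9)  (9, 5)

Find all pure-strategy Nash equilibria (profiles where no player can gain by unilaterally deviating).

Mark each player's best response to every combination of opponents' strategies; a profile where every player is best-responding is a pure Nash equilibrium.
Player 1 against C1: payoffs 5, 4, 3, 7 → best response R4.
Player 1 against C2: payoffs 2, 5, 6, 9 → best response R4.
Player 1 against C3: payoffs 7, 3, 6, 5 → best response R1.
Player 1 against C4: payoffs 0, 4, 9, 1 → best response R3.
Player 1 against C5: payoffs 1, 8, 0, 9 → best response R4.
Player 2 against R1: payoffs 2, 9, 5, 1, 7 → best response C2.
Player 2 against R2: payoffs 8, 4, 5, 1, 6 → best response C1.
Player 2 against R3: payoffs 5, 3, 6, 9, 7 → best response C4.
Player 2 against R4: payoffs 6, 8, 0, 9, 5 → best response C4.
Mutual best responses: (R3, C4).

The unique pure-strategy Nash equilibrium is (R3, C4).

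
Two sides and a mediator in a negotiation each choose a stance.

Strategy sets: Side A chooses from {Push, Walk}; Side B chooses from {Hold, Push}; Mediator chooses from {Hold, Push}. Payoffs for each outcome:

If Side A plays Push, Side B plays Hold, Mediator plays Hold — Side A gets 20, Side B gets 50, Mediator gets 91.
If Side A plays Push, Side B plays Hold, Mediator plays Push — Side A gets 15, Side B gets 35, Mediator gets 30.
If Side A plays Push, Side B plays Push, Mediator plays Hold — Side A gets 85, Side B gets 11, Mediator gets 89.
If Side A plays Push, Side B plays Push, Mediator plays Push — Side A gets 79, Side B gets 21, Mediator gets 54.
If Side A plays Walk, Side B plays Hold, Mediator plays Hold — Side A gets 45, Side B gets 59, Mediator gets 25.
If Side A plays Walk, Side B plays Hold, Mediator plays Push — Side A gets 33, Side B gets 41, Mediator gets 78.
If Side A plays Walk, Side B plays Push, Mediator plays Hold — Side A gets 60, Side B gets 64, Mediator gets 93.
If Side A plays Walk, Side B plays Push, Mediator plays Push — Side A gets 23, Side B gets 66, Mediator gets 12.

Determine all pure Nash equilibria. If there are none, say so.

Side A against (Hold, Hold): payoffs 20, 45 → best response Walk.
Side A against (Hold, Push): payoffs 15, 33 → best response Walk.
Side A against (Push, Hold): payoffs 85, 60 → best response Push.
Side A against (Push, Push): payoffs 79, 23 → best response Push.
Side B against (Push, Hold): payoffs 50, 11 → best response Hold.
Side B against (Push, Push): payoffs 35, 21 → best response Hold.
Side B against (Walk, Hold): payoffs 59, 64 → best response Push.
Side B against (Walk, Push): payoffs 41, 66 → best response Push.
Mediator against (Push, Hold): payoffs 91, 30 → best response Hold.
Mediator against (Push, Push): payoffs 89, 54 → best response Hold.
Mediator against (Walk, Hold): payoffs 25, 78 → best response Push.
Mediator against (Walk, Push): payoffs 93, 12 → best response Hold.
No profile is a mutual best response for all players.

This game has no pure Nash equilibrium.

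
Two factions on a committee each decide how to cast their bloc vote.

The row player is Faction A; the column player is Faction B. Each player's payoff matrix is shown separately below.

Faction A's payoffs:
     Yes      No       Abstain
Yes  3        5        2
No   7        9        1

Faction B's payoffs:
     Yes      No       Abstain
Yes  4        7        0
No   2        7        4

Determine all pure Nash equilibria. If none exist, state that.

Pure NE: (No, No)

Mark each player's best response to every combination of opponents' strategies; a profile where every player is best-responding is a pure Nash equilibrium.
Faction A against Yes: payoffs 3, 7 → best response No.
Faction A against No: payoffs 5, 9 → best response No.
Faction A against Abstain: payoffs 2, 1 → best response Yes.
Faction B against Yes: payoffs 4, 7, 0 → best response No.
Faction B against No: payoffs 2, 7, 4 → best response No.
Mutual best responses: (No, No).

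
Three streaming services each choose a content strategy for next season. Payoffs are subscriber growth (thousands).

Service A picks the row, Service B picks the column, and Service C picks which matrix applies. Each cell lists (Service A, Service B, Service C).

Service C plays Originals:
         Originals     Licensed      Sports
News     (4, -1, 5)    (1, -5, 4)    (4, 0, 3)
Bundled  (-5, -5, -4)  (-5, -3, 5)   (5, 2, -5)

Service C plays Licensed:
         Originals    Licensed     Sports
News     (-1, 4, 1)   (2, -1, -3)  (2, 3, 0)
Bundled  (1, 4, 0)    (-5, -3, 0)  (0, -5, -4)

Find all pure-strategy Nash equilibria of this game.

Service A against (Originals, Originals): payoffs 4, -5 → best response News.
Service A against (Originals, Licensed): payoffs -1, 1 → best response Bundled.
Service A against (Licensed, Originals): payoffs 1, -5 → best response News.
Service A against (Licensed, Licensed): payoffs 2, -5 → best response News.
Service A against (Sports, Originals): payoffs 4, 5 → best response Bundled.
Service A against (Sports, Licensed): payoffs 2, 0 → best response News.
Service B against (News, Originals): payoffs -1, -5, 0 → best response Sports.
Service B against (News, Licensed): payoffs 4, -1, 3 → best response Originals.
Service B against (Bundled, Originals): payoffs -5, -3, 2 → best response Sports.
Service B against (Bundled, Licensed): payoffs 4, -3, -5 → best response Originals.
Service C against (News, Originals): payoffs 5, 1 → best response Originals.
Service C against (News, Licensed): payoffs 4, -3 → best response Originals.
Service C against (News, Sports): payoffs 3, 0 → best response Originals.
Service C against (Bundled, Originals): payoffs -4, 0 → best response Licensed.
Service C against (Bundled, Licensed): payoffs 5, 0 → best response Originals.
Service C against (Bundled, Sports): payoffs -5, -4 → best response Licensed.
Mutual best responses: (Bundled, Originals, Licensed).

The unique pure-strategy Nash equilibrium is (Bundled, Originals, Licensed).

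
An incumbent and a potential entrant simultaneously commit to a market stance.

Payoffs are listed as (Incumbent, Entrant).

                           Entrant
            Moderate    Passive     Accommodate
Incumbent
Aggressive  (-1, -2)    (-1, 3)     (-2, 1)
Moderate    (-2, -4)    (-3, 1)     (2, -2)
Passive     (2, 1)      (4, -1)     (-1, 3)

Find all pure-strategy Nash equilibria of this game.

none

Incumbent against Moderate: payoffs -1, -2, 2 → best response Passive.
Incumbent against Passive: payoffs -1, -3, 4 → best response Passive.
Incumbent against Accommodate: payoffs -2, 2, -1 → best response Moderate.
Entrant against Aggressive: payoffs -2, 3, 1 → best response Passive.
Entrant against Moderate: payoffs -4, 1, -2 → best response Passive.
Entrant against Passive: payoffs 1, -1, 3 → best response Accommodate.
No profile is a mutual best response for all players.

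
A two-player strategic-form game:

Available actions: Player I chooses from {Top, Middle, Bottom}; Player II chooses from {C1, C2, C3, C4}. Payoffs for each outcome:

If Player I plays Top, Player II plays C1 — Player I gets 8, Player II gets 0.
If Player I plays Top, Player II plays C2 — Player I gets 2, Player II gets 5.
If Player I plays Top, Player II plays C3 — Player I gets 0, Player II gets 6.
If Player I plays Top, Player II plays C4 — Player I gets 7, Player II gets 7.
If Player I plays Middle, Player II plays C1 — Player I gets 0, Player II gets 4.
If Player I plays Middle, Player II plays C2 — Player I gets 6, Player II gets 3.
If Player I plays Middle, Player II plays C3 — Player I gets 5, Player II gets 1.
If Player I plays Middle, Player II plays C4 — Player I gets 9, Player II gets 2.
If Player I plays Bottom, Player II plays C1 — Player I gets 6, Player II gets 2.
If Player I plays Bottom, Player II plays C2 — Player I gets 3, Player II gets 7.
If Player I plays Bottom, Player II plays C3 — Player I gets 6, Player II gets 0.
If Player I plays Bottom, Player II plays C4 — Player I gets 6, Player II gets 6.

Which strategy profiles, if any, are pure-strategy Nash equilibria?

There is no pure-strategy Nash equilibrium.

Player I against C1: payoffs 8, 0, 6 → best response Top.
Player I against C2: payoffs 2, 6, 3 → best response Middle.
Player I against C3: payoffs 0, 5, 6 → best response Bottom.
Player I against C4: payoffs 7, 9, 6 → best response Middle.
Player II against Top: payoffs 0, 5, 6, 7 → best response C4.
Player II against Middle: payoffs 4, 3, 1, 2 → best response C1.
Player II against Bottom: payoffs 2, 7, 0, 6 → best response C2.
No profile is a mutual best response for all players.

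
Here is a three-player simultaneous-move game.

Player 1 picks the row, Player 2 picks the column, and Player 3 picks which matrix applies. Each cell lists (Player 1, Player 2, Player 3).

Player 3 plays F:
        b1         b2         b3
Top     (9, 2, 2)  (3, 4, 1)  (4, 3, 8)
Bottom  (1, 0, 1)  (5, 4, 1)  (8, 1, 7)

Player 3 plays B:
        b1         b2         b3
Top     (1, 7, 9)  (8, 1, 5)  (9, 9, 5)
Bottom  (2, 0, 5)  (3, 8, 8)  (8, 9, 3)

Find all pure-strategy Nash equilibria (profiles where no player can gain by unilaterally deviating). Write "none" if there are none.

No pure-strategy Nash equilibrium.

Check each profile: it is a Nash equilibrium iff no player can strictly gain by switching unilaterally.
(Top, b1, F): Player 2 can switch to b2 (2 → 4). Not NE.
(Top, b1, B): Player 1 can switch to Bottom (1 → 2). Not NE.
(Top, b2, F): Player 1 can switch to Bottom (3 → 5). Not NE.
(Top, b2, B): Player 2 can switch to b1 (1 → 7). Not NE.
(Top, b3, F): Player 1 can switch to Bottom (4 → 8). Not NE.
(Top, b3, B): Player 3 can switch to F (5 → 8). Not NE.
(Bottom, b1, F): Player 1 can switch to Top (1 → 9). Not NE.
(Bottom, b1, B): Player 2 can switch to b2 (0 → 8). Not NE.
(Bottom, b2, F): Player 3 can switch to B (1 → 8). Not NE.
(Bottom, b2, B): Player 1 can switch to Top (3 → 8). Not NE.
(Bottom, b3, F): Player 2 can switch to b2 (1 → 4). Not NE.
(Bottom, b3, B): Player 1 can switch to Top (8 → 9). Not NE.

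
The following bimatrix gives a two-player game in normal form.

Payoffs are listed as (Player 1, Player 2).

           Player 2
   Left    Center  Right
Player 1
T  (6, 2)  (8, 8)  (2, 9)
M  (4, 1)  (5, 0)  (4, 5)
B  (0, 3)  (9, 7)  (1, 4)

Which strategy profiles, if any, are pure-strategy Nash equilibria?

(M, Right), (B, Center)

Player 1 against Left: payoffs 6, 4, 0 → best response T.
Player 1 against Center: payoffs 8, 5, 9 → best response B.
Player 1 against Right: payoffs 2, 4, 1 → best response M.
Player 2 against T: payoffs 2, 8, 9 → best response Right.
Player 2 against M: payoffs 1, 0, 5 → best response Right.
Player 2 against B: payoffs 3, 7, 4 → best response Center.
Mutual best responses: (M, Right); (B, Center).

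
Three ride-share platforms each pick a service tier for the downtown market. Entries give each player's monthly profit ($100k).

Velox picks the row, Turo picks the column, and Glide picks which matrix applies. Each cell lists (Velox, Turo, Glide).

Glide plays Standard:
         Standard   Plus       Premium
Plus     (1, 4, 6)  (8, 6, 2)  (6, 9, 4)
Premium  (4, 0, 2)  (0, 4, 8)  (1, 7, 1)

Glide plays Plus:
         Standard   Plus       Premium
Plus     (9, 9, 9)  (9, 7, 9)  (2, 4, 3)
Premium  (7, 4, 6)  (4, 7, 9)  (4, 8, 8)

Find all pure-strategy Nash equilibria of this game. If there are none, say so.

Check each profile: it is a Nash equilibrium iff no player can strictly gain by switching unilaterally.
(Plus, Standard, Standard): Velox can switch to Premium (1 → 4). Not NE.
(Plus, Standard, Plus): Velox gets 9, best alternative 7; Turo gets 9, best alternative 7; Glide gets 9, best alternative 6. No profitable deviation — NE.
(Plus, Plus, Standard): Turo can switch to Premium (6 → 9). Not NE.
(Plus, Plus, Plus): Turo can switch to Standard (7 → 9). Not NE.
(Plus, Premium, Standard): Velox gets 6, best alternative 1; Turo gets 9, best alternative 6; Glide gets 4, best alternative 3. No profitable deviation — NE.
(Plus, Premium, Plus): Velox can switch to Premium (2 → 4). Not NE.
(Premium, Standard, Standard): Turo can switch to Plus (0 → 4). Not NE.
(Premium, Standard, Plus): Velox can switch to Plus (7 → 9). Not NE.
(Premium, Plus, Standard): Velox can switch to Plus (0 → 8). Not NE.
(Premium, Plus, Plus): Velox can switch to Plus (4 → 9). Not NE.
(Premium, Premium, Standard): Velox can switch to Plus (1 → 6). Not NE.
(Premium, Premium, Plus): Velox gets 4, best alternative 2; Turo gets 8, best alternative 7; Glide gets 8, best alternative 1. No profitable deviation — NE.

(Plus, Standard, Plus) and (Plus, Premium, Standard) and (Premium, Premium, Plus)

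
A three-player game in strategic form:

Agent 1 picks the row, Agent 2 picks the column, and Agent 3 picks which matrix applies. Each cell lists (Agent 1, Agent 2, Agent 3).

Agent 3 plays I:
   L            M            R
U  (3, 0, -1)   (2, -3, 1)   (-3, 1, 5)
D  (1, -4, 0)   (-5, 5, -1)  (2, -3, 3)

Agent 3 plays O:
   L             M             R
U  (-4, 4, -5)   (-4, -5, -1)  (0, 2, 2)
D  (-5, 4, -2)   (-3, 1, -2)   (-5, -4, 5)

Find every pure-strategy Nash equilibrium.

Check each profile: it is a Nash equilibrium iff no player can strictly gain by switching unilaterally.
(U, L, I): Agent 2 can switch to R (0 → 1). Not NE.
(U, L, O): Agent 3 can switch to I (-5 → -1). Not NE.
(U, M, I): Agent 2 can switch to L (-3 → 0). Not NE.
(U, M, O): Agent 1 can switch to D (-4 → -3). Not NE.
(U, R, I): Agent 1 can switch to D (-3 → 2). Not NE.
(U, R, O): Agent 2 can switch to L (2 → 4). Not NE.
(D, L, I): Agent 1 can switch to U (1 → 3). Not NE.
(D, L, O): Agent 1 can switch to U (-5 → -4). Not NE.
(The remaining 4 profiles each have a profitable deviation by the same check.)

none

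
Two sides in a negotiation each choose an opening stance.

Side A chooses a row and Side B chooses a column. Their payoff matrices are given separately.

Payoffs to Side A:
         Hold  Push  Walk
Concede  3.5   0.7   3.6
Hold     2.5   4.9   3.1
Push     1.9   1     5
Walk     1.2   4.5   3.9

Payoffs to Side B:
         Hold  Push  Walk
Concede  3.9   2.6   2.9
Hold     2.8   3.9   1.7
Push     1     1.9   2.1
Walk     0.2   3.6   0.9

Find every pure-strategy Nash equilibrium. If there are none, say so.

Side A against Hold: payoffs 3.5, 2.5, 1.9, 1.2 → best response Concede.
Side A against Push: payoffs 0.7, 4.9, 1, 4.5 → best response Hold.
Side A against Walk: payoffs 3.6, 3.1, 5, 3.9 → best response Push.
Side B against Concede: payoffs 3.9, 2.6, 2.9 → best response Hold.
Side B against Hold: payoffs 2.8, 3.9, 1.7 → best response Push.
Side B against Push: payoffs 1, 1.9, 2.1 → best response Walk.
Side B against Walk: payoffs 0.2, 3.6, 0.9 → best response Push.
Mutual best responses: (Concede, Hold); (Hold, Push); (Push, Walk).

Pure-strategy Nash equilibria: (Concede, Hold), (Hold, Push), (Push, Walk)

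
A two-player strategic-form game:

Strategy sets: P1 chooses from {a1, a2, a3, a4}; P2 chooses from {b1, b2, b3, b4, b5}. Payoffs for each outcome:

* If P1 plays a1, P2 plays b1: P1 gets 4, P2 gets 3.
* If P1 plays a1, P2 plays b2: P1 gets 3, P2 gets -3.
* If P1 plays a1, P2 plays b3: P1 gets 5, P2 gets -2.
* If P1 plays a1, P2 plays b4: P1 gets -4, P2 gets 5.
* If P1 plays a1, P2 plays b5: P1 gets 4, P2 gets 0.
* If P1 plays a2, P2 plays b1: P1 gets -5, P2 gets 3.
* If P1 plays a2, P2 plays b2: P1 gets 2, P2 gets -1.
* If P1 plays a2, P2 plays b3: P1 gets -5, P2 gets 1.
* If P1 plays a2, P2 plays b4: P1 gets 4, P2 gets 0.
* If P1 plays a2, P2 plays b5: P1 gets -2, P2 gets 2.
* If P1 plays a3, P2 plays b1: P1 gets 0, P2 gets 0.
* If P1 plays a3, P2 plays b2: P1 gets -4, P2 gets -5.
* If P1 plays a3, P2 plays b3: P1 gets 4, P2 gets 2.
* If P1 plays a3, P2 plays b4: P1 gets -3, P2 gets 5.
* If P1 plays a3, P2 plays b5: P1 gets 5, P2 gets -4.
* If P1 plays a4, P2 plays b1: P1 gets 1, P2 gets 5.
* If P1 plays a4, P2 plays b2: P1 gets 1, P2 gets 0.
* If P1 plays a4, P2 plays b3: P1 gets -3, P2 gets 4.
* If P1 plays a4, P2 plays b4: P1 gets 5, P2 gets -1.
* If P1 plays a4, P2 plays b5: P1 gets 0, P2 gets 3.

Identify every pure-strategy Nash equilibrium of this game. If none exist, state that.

This game has no pure Nash equilibrium.

For each strategy profile, look for a profitable unilateral deviation.
(a1, b1): P2 can switch to b4 (3 → 5). Not NE.
(a1, b2): P2 can switch to b1 (-3 → 3). Not NE.
(a1, b3): P2 can switch to b1 (-2 → 3). Not NE.
(a1, b4): P1 can switch to a2 (-4 → 4). Not NE.
(a1, b5): P1 can switch to a3 (4 → 5). Not NE.
(a2, b1): P1 can switch to a1 (-5 → 4). Not NE.
(The remaining 14 profiles each have a profitable deviation by the same check.)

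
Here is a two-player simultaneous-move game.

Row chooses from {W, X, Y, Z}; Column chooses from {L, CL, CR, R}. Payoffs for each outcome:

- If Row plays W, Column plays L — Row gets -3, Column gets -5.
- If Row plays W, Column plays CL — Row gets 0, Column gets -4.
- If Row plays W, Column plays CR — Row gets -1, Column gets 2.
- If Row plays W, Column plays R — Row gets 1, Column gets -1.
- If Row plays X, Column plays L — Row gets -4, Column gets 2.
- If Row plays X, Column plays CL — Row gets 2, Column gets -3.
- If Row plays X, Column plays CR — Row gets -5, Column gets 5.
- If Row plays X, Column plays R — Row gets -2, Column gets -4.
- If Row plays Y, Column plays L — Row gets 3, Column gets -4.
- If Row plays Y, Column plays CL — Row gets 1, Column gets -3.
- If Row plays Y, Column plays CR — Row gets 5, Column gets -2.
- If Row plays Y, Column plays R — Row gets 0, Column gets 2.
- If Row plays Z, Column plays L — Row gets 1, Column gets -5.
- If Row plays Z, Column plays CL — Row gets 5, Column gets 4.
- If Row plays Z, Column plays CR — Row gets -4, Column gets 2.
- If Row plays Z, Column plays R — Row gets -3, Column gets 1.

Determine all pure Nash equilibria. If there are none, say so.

Check each profile: it is a Nash equilibrium iff no player can strictly gain by switching unilaterally.
(W, L): Row can switch to Y (-3 → 3). Not NE.
(W, CL): Row can switch to X (0 → 2). Not NE.
(W, CR): Row can switch to Y (-1 → 5). Not NE.
(W, R): Column can switch to CR (-1 → 2). Not NE.
(X, L): Row can switch to W (-4 → -3). Not NE.
(X, CL): Row can switch to Z (2 → 5). Not NE.
(X, CR): Row can switch to W (-5 → -1). Not NE.
(X, R): Row can switch to W (-2 → 1). Not NE.
(Z, CL): Row gets 5, best alternative 2; Column gets 4, best alternative 2. No profitable deviation — NE.
(The remaining 7 profiles each have a profitable deviation by the same check.)

The unique pure-strategy Nash equilibrium is (Z, CL).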